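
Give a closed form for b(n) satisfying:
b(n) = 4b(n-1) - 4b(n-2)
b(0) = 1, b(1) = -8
Characteristic equation: x² - 4x + 4 = 0, which is (x - (2))².
Repeated root r = 2.
General solution: b(n) = (A + Bn)·(2)^n.
From b(0) = 1: A = 1.
From b(1) = -8: (A + B)·(2) = -8 ⇒ B = -5.
So b(n) = \left(1 - 5 n\right) \cdot (2)^n.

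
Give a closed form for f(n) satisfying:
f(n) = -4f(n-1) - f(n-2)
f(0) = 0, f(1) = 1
Characteristic equation: x² + 4x + 1 = 0.
Discriminant Δ = (-4)² + 4·(-1) = 12.
Roots r₁,₂ = (-4 ± √12)/2, so r₁ = -2 + \sqrt{3}, r₂ = -2 - \sqrt{3}.
General solution: f(n) = A·r₁^n + B·r₂^n.
From the initial conditions, A + B = 0 and r₁A + r₂B = 1.
Since r₁ - r₂ = √12: A = (1 - (0)r₂)/√12 = \frac{\sqrt{3}}{6}, and B = 0 - A = - \frac{\sqrt{3}}{6}.
So f(n) = \left(\frac{\sqrt{3}}{6}\right)\left(-2 + \sqrt{3}\right)^n + \left(- \frac{\sqrt{3}}{6}\right)\left(-2 - \sqrt{3}\right)^n.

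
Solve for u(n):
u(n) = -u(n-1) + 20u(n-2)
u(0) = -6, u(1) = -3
Characteristic equation: x² + x - 20 = 0, which factors as (x - (-5))(x - (4)) = 0.
Roots r₁ = -5, r₂ = 4 (distinct).
General solution: u(n) = A·(-5)^n + B·(4)^n.
From u(0) = -6: A + B = -6.
From u(1) = -3: -5A + 4B = -3.
Solving: A = - \frac{7}{3}, B = - \frac{11}{3}.
So u(n) = - \frac{7 \left(-5\right)^{n}}{3} - \frac{11 \cdot 4^{n}}{3}.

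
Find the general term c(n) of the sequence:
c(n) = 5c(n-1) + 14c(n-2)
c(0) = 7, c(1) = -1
Characteristic equation: x² - 5x - 14 = 0, which factors as (x - (-2))(x - (7)) = 0.
Roots r₁ = -2, r₂ = 7 (distinct).
General solution: c(n) = A·(-2)^n + B·(7)^n.
From c(0) = 7: A + B = 7.
From c(1) = -1: -2A + 7B = -1.
Solving: A = \frac{50}{9}, B = \frac{13}{9}.
So c(n) = \frac{50 \left(-2\right)^{n}}{9} + \frac{13 \cdot 7^{n}}{9}.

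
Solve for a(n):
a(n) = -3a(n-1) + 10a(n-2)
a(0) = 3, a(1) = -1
Characteristic equation: x² + 3x - 10 = 0, which factors as (x - (2))(x - (-5)) = 0.
Roots r₁ = 2, r₂ = -5 (distinct).
General solution: a(n) = A·(2)^n + B·(-5)^n.
From a(0) = 3: A + B = 3.
From a(1) = -1: 2A - 5B = -1.
Solving: A = 2, B = 1.
So a(n) = \left(-5\right)^{n} + 2 \cdot 2^{n}.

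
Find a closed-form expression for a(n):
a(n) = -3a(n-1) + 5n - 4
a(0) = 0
First-order linear with linear forcing.
Homogeneous solution: a_h(n) = A·(-3)^n.
Try particular a_p(n) = pn + q. Substituting:
  pn + q = -3(p(n-1) + q) + 5n - 4.
Matching the n-coefficient: p = -3p + 5 ⇒ p = \frac{5}{4}.
Matching constants: q = 3p - 3q - 4 ⇒ q = - \frac{1}{16}.
General: a(n) = A·(-3)^n + \frac{5 n}{4} - \frac{1}{16}.
Apply a(0) = 0: A - \frac{1}{16} = 0 ⇒ A = \frac{1}{16}.
So a(n) = \frac{\left(-3\right)^{n}}{16} + \frac{5 n}{4} - \frac{1}{16}.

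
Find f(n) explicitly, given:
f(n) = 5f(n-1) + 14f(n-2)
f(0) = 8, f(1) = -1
Characteristic equation: x² - 5x - 14 = 0, which factors as (x - (-2))(x - (7)) = 0.
Roots r₁ = -2, r₂ = 7 (distinct).
General solution: f(n) = A·(-2)^n + B·(7)^n.
From f(0) = 8: A + B = 8.
From f(1) = -1: -2A + 7B = -1.
Solving: A = \frac{19}{3}, B = \frac{5}{3}.
So f(n) = \frac{19 \left(-2\right)^{n}}{3} + \frac{5 \cdot 7^{n}}{3}.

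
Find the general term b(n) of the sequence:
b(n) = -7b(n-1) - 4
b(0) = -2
First-order linear non-homogeneous.
Homogeneous solution: b_h(n) = A·(-7)^n.
Try constant particular solution b_p = K: K = -7K - 4 ⇒ K = - \frac{1}{2}.
General: b(n) = A·(-7)^n - \frac{1}{2}.
Apply b(0) = -2: A - \frac{1}{2} = -2 ⇒ A = - \frac{3}{2}.
So b(n) = - \frac{3 \left(-7\right)^{n}}{2} - \frac{1}{2}.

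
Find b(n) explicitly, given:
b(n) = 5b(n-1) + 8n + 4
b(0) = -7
First-order linear with linear forcing.
Homogeneous solution: b_h(n) = A·(5)^n.
Try particular b_p(n) = pn + q. Substituting:
  pn + q = 5(p(n-1) + q) + 8n + 4.
Matching the n-coefficient: p = 5p + 8 ⇒ p = -2.
Matching constants: q = -5p + 5q + 4 ⇒ q = - \frac{7}{2}.
General: b(n) = A·(5)^n - 2 n - \frac{7}{2}.
Apply b(0) = -7: A - \frac{7}{2} = -7 ⇒ A = - \frac{7}{2}.
So b(n) = - \frac{7 \cdot 5^{n}}{2} - 2 n - \frac{7}{2}.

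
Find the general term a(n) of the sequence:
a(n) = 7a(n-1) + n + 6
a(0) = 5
First-order linear with linear forcing.
Homogeneous solution: a_h(n) = A·(7)^n.
Try particular a_p(n) = pn + q. Substituting:
  pn + q = 7(p(n-1) + q) + n + 6.
Matching the n-coefficient: p = 7p + 1 ⇒ p = - \frac{1}{6}.
Matching constants: q = -7p + 7q + 6 ⇒ q = - \frac{43}{36}.
General: a(n) = A·(7)^n - \frac{n}{6} - \frac{43}{36}.
Apply a(0) = 5: A - \frac{43}{36} = 5 ⇒ A = \frac{223}{36}.
So a(n) = \frac{223 \cdot 7^{n}}{36} - \frac{n}{6} - \frac{43}{36}.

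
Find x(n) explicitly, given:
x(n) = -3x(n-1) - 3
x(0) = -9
First-order linear non-homogeneous.
Homogeneous solution: x_h(n) = A·(-3)^n.
Try constant particular solution x_p = K: K = -3K - 3 ⇒ K = - \frac{3}{4}.
General: x(n) = A·(-3)^n - \frac{3}{4}.
Apply x(0) = -9: A - \frac{3}{4} = -9 ⇒ A = - \frac{33}{4}.
So x(n) = - \frac{33 \left(-3\right)^{n}}{4} - \frac{3}{4}.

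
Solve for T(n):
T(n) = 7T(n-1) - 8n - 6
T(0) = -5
First-order linear with linear forcing.
Homogeneous solution: T_h(n) = A·(7)^n.
Try particular T_p(n) = pn + q. Substituting:
  pn + q = 7(p(n-1) + q) - 8n - 6.
Matching the n-coefficient: p = 7p - 8 ⇒ p = \frac{4}{3}.
Matching constants: q = -7p + 7q - 6 ⇒ q = \frac{23}{9}.
General: T(n) = A·(7)^n + \frac{4 n}{3} + \frac{23}{9}.
Apply T(0) = -5: A + \frac{23}{9} = -5 ⇒ A = - \frac{68}{9}.
So T(n) = - \frac{68 \cdot 7^{n}}{9} + \frac{4 n}{3} + \frac{23}{9}.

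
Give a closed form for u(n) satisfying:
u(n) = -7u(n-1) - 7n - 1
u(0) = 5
First-order linear with linear forcing.
Homogeneous solution: u_h(n) = A·(-7)^n.
Try particular u_p(n) = pn + q. Substituting:
  pn + q = -7(p(n-1) + q) - 7n - 1.
Matching the n-coefficient: p = -7p - 7 ⇒ p = - \frac{7}{8}.
Matching constants: q = 7p - 7q - 1 ⇒ q = - \frac{57}{64}.
General: u(n) = A·(-7)^n - \frac{7 n}{8} - \frac{57}{64}.
Apply u(0) = 5: A - \frac{57}{64} = 5 ⇒ A = \frac{377}{64}.
So u(n) = \frac{377 \left(-7\right)^{n}}{64} - \frac{7 n}{8} - \frac{57}{64}.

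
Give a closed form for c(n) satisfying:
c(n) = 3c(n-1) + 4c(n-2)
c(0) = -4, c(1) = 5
Characteristic equation: x² - 3x - 4 = 0, which factors as (x - (4))(x - (-1)) = 0.
Roots r₁ = 4, r₂ = -1 (distinct).
General solution: c(n) = A·(4)^n + B·(-1)^n.
From c(0) = -4: A + B = -4.
From c(1) = 5: 4A - B = 5.
Solving: A = \frac{1}{5}, B = - \frac{21}{5}.
So c(n) = - \frac{21 \left(-1\right)^{n}}{5} + \frac{4^{n}}{5}.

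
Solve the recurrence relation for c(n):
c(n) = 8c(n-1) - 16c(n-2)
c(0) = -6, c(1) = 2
Characteristic equation: x² - 8x + 16 = 0, which is (x - (4))².
Repeated root r = 4.
General solution: c(n) = (A + Bn)·(4)^n.
From c(0) = -6: A = -6.
From c(1) = 2: (A + B)·(4) = 2 ⇒ B = \frac{13}{2}.
So c(n) = \left(\frac{13 n}{2} - 6\right) \cdot (4)^n.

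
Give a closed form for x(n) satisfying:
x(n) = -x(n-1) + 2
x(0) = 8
First-order linear non-homogeneous.
Homogeneous solution: x_h(n) = A·(-1)^n.
Try constant particular solution x_p = K: K = -K + 2 ⇒ K = 1.
General: x(n) = A·(-1)^n + 1.
Apply x(0) = 8: A + 1 = 8 ⇒ A = 7.
So x(n) = 7 \left(-1\right)^{n} + 1.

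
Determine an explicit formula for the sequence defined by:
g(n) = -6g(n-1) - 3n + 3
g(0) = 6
First-order linear with linear forcing.
Homogeneous solution: g_h(n) = A·(-6)^n.
Try particular g_p(n) = pn + q. Substituting:
  pn + q = -6(p(n-1) + q) - 3n + 3.
Matching the n-coefficient: p = -6p - 3 ⇒ p = - \frac{3}{7}.
Matching constants: q = 6p - 6q + 3 ⇒ q = \frac{3}{49}.
General: g(n) = A·(-6)^n - \frac{3 n}{7} + \frac{3}{49}.
Apply g(0) = 6: A + \frac{3}{49} = 6 ⇒ A = \frac{291}{49}.
So g(n) = \frac{291 \left(-6\right)^{n}}{49} - \frac{3 n}{7} + \frac{3}{49}.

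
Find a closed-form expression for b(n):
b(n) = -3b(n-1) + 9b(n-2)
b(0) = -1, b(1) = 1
Characteristic equation: x² + 3x - 9 = 0.
Discriminant Δ = (-3)² + 4·(9) = 45.
Roots r₁,₂ = (-3 ± √45)/2, so r₁ = - \frac{3}{2} + \frac{3 \sqrt{5}}{2}, r₂ = - \frac{3 \sqrt{5}}{2} - \frac{3}{2}.
General solution: b(n) = A·r₁^n + B·r₂^n.
From the initial conditions, A + B = -1 and r₁A + r₂B = 1.
Since r₁ - r₂ = √45: A = (1 - (-1)r₂)/√45 = - \frac{1}{2} - \frac{\sqrt{5}}{30}, and B = -1 - A = - \frac{1}{2} + \frac{\sqrt{5}}{30}.
So b(n) = \left(- \frac{1}{2} - \frac{\sqrt{5}}{30}\right)\left(- \frac{3}{2} + \frac{3 \sqrt{5}}{2}\right)^n + \left(- \frac{1}{2} + \frac{\sqrt{5}}{30}\right)\left(- \frac{3 \sqrt{5}}{2} - \frac{3}{2}\right)^n.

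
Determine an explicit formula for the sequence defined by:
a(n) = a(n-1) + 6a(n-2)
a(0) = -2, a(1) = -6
Characteristic equation: x² - x - 6 = 0, which factors as (x - (3))(x - (-2)) = 0.
Roots r₁ = 3, r₂ = -2 (distinct).
General solution: a(n) = A·(3)^n + B·(-2)^n.
From a(0) = -2: A + B = -2.
From a(1) = -6: 3A - 2B = -6.
Solving: A = -2, B = 0.
So a(n) = - 2 \cdot 3^{n}.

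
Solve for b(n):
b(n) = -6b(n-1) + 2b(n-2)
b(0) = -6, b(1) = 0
Characteristic equation: x² + 6x - 2 = 0.
Discriminant Δ = (-6)² + 4·(2) = 44.
Roots r₁,₂ = (-6 ± √44)/2, so r₁ = -3 + \sqrt{11}, r₂ = - \sqrt{11} - 3.
General solution: b(n) = A·r₁^n + B·r₂^n.
From the initial conditions, A + B = -6 and r₁A + r₂B = 0.
Since r₁ - r₂ = √44: A = (0 - (-6)r₂)/√44 = -3 - \frac{9 \sqrt{11}}{11}, and B = -6 - A = -3 + \frac{9 \sqrt{11}}{11}.
So b(n) = \left(-3 - \frac{9 \sqrt{11}}{11}\right)\left(-3 + \sqrt{11}\right)^n + \left(-3 + \frac{9 \sqrt{11}}{11}\right)\left(- \sqrt{11} - 3\right)^n.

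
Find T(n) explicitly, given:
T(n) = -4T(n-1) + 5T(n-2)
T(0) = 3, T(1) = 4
Characteristic equation: x² + 4x - 5 = 0, which factors as (x - (1))(x - (-5)) = 0.
Roots r₁ = 1, r₂ = -5 (distinct).
General solution: T(n) = A·(1)^n + B·(-5)^n.
From T(0) = 3: A + B = 3.
From T(1) = 4: A - 5B = 4.
Solving: A = \frac{19}{6}, B = - \frac{1}{6}.
So T(n) = \frac{19}{6} - \frac{\left(-5\right)^{n}}{6}.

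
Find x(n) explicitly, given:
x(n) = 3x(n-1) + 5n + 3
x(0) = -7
First-order linear with linear forcing.
Homogeneous solution: x_h(n) = A·(3)^n.
Try particular x_p(n) = pn + q. Substituting:
  pn + q = 3(p(n-1) + q) + 5n + 3.
Matching the n-coefficient: p = 3p + 5 ⇒ p = - \frac{5}{2}.
Matching constants: q = -3p + 3q + 3 ⇒ q = - \frac{21}{4}.
General: x(n) = A·(3)^n - \frac{5 n}{2} - \frac{21}{4}.
Apply x(0) = -7: A - \frac{21}{4} = -7 ⇒ A = - \frac{7}{4}.
So x(n) = - \frac{7 \cdot 3^{n}}{4} - \frac{5 n}{2} - \frac{21}{4}.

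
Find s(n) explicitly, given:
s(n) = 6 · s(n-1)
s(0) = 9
Pure geometric recurrence with ratio 6.
By induction s(n) = s(0) · (6)^n = 9 \cdot 6^{n}.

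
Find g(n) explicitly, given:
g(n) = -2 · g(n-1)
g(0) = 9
Pure geometric recurrence with ratio -2.
By induction g(n) = g(0) · (-2)^n = 9 \left(-2\right)^{n}.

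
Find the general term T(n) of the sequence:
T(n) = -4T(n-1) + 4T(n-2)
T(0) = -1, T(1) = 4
Characteristic equation: x² + 4x - 4 = 0.
Discriminant Δ = (-4)² + 4·(4) = 32.
Roots r₁,₂ = (-4 ± √32)/2, so r₁ = -2 + 2 \sqrt{2}, r₂ = - 2 \sqrt{2} - 2.
General solution: T(n) = A·r₁^n + B·r₂^n.
From the initial conditions, A + B = -1 and r₁A + r₂B = 4.
Since r₁ - r₂ = √32: A = (4 - (-1)r₂)/√32 = - \frac{1}{2} + \frac{\sqrt{2}}{4}, and B = -1 - A = - \frac{1}{2} - \frac{\sqrt{2}}{4}.
So T(n) = \left(- \frac{1}{2} + \frac{\sqrt{2}}{4}\right)\left(-2 + 2 \sqrt{2}\right)^n + \left(- \frac{1}{2} - \frac{\sqrt{2}}{4}\right)\left(- 2 \sqrt{2} - 2\right)^n.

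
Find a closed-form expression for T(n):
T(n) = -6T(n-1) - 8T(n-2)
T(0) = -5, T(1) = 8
Characteristic equation: x² + 6x + 8 = 0, which factors as (x - (-2))(x - (-4)) = 0.
Roots r₁ = -2, r₂ = -4 (distinct).
General solution: T(n) = A·(-2)^n + B·(-4)^n.
From T(0) = -5: A + B = -5.
From T(1) = 8: -2A - 4B = 8.
Solving: A = -6, B = 1.
So T(n) = - 6 \left(-2\right)^{n} + \left(-4\right)^{n}.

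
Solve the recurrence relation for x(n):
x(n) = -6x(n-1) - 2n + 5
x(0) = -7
First-order linear with linear forcing.
Homogeneous solution: x_h(n) = A·(-6)^n.
Try particular x_p(n) = pn + q. Substituting:
  pn + q = -6(p(n-1) + q) - 2n + 5.
Matching the n-coefficient: p = -6p - 2 ⇒ p = - \frac{2}{7}.
Matching constants: q = 6p - 6q + 5 ⇒ q = \frac{23}{49}.
General: x(n) = A·(-6)^n - \frac{2 n}{7} + \frac{23}{49}.
Apply x(0) = -7: A + \frac{23}{49} = -7 ⇒ A = - \frac{366}{49}.
So x(n) = - \frac{366 \left(-6\right)^{n}}{49} - \frac{2 n}{7} + \frac{23}{49}.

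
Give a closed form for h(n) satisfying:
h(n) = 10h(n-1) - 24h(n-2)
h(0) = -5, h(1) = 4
Characteristic equation: x² - 10x + 24 = 0, which factors as (x - (6))(x - (4)) = 0.
Roots r₁ = 6, r₂ = 4 (distinct).
General solution: h(n) = A·(6)^n + B·(4)^n.
From h(0) = -5: A + B = -5.
From h(1) = 4: 6A + 4B = 4.
Solving: A = 12, B = -17.
So h(n) = - 17 \cdot 4^{n} + 12 \cdot 6^{n}.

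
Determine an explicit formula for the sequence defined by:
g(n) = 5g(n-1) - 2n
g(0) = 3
First-order linear with linear forcing.
Homogeneous solution: g_h(n) = A·(5)^n.
Try particular g_p(n) = pn + q. Substituting:
  pn + q = 5(p(n-1) + q) - 2n.
Matching the n-coefficient: p = 5p - 2 ⇒ p = \frac{1}{2}.
Matching constants: q = -5p + 5q ⇒ q = \frac{5}{8}.
General: g(n) = A·(5)^n + \frac{n}{2} + \frac{5}{8}.
Apply g(0) = 3: A + \frac{5}{8} = 3 ⇒ A = \frac{19}{8}.
So g(n) = \frac{19 \cdot 5^{n}}{8} + \frac{n}{2} + \frac{5}{8}.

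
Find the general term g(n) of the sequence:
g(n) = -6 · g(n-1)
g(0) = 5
Pure geometric recurrence with ratio -6.
By induction g(n) = g(0) · (-6)^n = 5 \left(-6\right)^{n}.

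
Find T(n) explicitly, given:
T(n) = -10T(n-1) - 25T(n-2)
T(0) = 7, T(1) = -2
Characteristic equation: x² + 10x + 25 = 0, which is (x - (-5))².
Repeated root r = -5.
General solution: T(n) = (A + Bn)·(-5)^n.
From T(0) = 7: A = 7.
From T(1) = -2: (A + B)·(-5) = -2 ⇒ B = - \frac{33}{5}.
So T(n) = \left(7 - \frac{33 n}{5}\right) \cdot (-5)^n.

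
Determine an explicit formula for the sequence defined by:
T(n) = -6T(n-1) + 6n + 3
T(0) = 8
First-order linear with linear forcing.
Homogeneous solution: T_h(n) = A·(-6)^n.
Try particular T_p(n) = pn + q. Substituting:
  pn + q = -6(p(n-1) + q) + 6n + 3.
Matching the n-coefficient: p = -6p + 6 ⇒ p = \frac{6}{7}.
Matching constants: q = 6p - 6q + 3 ⇒ q = \frac{57}{49}.
General: T(n) = A·(-6)^n + \frac{6 n}{7} + \frac{57}{49}.
Apply T(0) = 8: A + \frac{57}{49} = 8 ⇒ A = \frac{335}{49}.
So T(n) = \frac{335 \left(-6\right)^{n}}{49} + \frac{6 n}{7} + \frac{57}{49}.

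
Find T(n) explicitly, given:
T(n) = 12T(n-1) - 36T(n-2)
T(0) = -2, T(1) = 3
Characteristic equation: x² - 12x + 36 = 0, which is (x - (6))².
Repeated root r = 6.
General solution: T(n) = (A + Bn)·(6)^n.
From T(0) = -2: A = -2.
From T(1) = 3: (A + B)·(6) = 3 ⇒ B = \frac{5}{2}.
So T(n) = \left(\frac{5 n}{2} - 2\right) \cdot (6)^n.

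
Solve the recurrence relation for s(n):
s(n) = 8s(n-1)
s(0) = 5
This is a homogeneous first-order recurrence with ratio 8.
By induction s(n) = s(0) · (8)^n = 5 \cdot 8^{n}.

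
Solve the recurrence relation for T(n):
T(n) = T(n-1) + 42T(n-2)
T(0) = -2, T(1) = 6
Characteristic equation: x² - x - 42 = 0, which factors as (x - (-6))(x - (7)) = 0.
Roots r₁ = -6, r₂ = 7 (distinct).
General solution: T(n) = A·(-6)^n + B·(7)^n.
From T(0) = -2: A + B = -2.
From T(1) = 6: -6A + 7B = 6.
Solving: A = - \frac{20}{13}, B = - \frac{6}{13}.
So T(n) = - \frac{20 \left(-6\right)^{n}}{13} - \frac{6 \cdot 7^{n}}{13}.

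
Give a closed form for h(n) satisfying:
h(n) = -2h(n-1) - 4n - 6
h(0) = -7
First-order linear with linear forcing.
Homogeneous solution: h_h(n) = A·(-2)^n.
Try particular h_p(n) = pn + q. Substituting:
  pn + q = -2(p(n-1) + q) - 4n - 6.
Matching the n-coefficient: p = -2p - 4 ⇒ p = - \frac{4}{3}.
Matching constants: q = 2p - 2q - 6 ⇒ q = - \frac{26}{9}.
General: h(n) = A·(-2)^n - \frac{4 n}{3} - \frac{26}{9}.
Apply h(0) = -7: A - \frac{26}{9} = -7 ⇒ A = - \frac{37}{9}.
So h(n) = - \frac{37 \left(-2\right)^{n}}{9} - \frac{4 n}{3} - \frac{26}{9}.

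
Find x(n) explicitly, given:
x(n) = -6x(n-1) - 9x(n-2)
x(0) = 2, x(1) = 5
Characteristic equation: x² + 6x + 9 = 0, which is (x - (-3))².
Repeated root r = -3.
General solution: x(n) = (A + Bn)·(-3)^n.
From x(0) = 2: A = 2.
From x(1) = 5: (A + B)·(-3) = 5 ⇒ B = - \frac{11}{3}.
So x(n) = \left(2 - \frac{11 n}{3}\right) \cdot (-3)^n.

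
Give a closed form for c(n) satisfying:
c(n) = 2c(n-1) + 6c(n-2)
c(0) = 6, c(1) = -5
Characteristic equation: x² - 2x - 6 = 0.
Discriminant Δ = (2)² + 4·(6) = 28.
Roots r₁,₂ = (2 ± √28)/2, so r₁ = 1 + \sqrt{7}, r₂ = 1 - \sqrt{7}.
General solution: c(n) = A·r₁^n + B·r₂^n.
From the initial conditions, A + B = 6 and r₁A + r₂B = -5.
Since r₁ - r₂ = √28: A = (-5 - (6)r₂)/√28 = 3 - \frac{11 \sqrt{7}}{14}, and B = 6 - A = \frac{11 \sqrt{7}}{14} + 3.
So c(n) = \left(3 - \frac{11 \sqrt{7}}{14}\right)\left(1 + \sqrt{7}\right)^n + \left(\frac{11 \sqrt{7}}{14} + 3\right)\left(1 - \sqrt{7}\right)^n.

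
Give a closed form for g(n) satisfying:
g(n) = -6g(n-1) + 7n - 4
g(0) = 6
First-order linear with linear forcing.
Homogeneous solution: g_h(n) = A·(-6)^n.
Try particular g_p(n) = pn + q. Substituting:
  pn + q = -6(p(n-1) + q) + 7n - 4.
Matching the n-coefficient: p = -6p + 7 ⇒ p = 1.
Matching constants: q = 6p - 6q - 4 ⇒ q = \frac{2}{7}.
General: g(n) = A·(-6)^n + n + \frac{2}{7}.
Apply g(0) = 6: A + \frac{2}{7} = 6 ⇒ A = \frac{40}{7}.
So g(n) = \frac{40 \left(-6\right)^{n}}{7} + n + \frac{2}{7}.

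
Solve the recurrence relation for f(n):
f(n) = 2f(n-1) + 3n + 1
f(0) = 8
First-order linear with linear forcing.
Homogeneous solution: f_h(n) = A·(2)^n.
Try particular f_p(n) = pn + q. Substituting:
  pn + q = 2(p(n-1) + q) + 3n + 1.
Matching the n-coefficient: p = 2p + 3 ⇒ p = -3.
Matching constants: q = -2p + 2q + 1 ⇒ q = -7.
General: f(n) = A·(2)^n - 3 n - 7.
Apply f(0) = 8: A - 7 = 8 ⇒ A = 15.
So f(n) = 15 \cdot 2^{n} - 3 n - 7.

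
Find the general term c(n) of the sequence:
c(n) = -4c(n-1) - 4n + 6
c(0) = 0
First-order linear with linear forcing.
Homogeneous solution: c_h(n) = A·(-4)^n.
Try particular c_p(n) = pn + q. Substituting:
  pn + q = -4(p(n-1) + q) - 4n + 6.
Matching the n-coefficient: p = -4p - 4 ⇒ p = - \frac{4}{5}.
Matching constants: q = 4p - 4q + 6 ⇒ q = \frac{14}{25}.
General: c(n) = A·(-4)^n - \frac{4 n}{5} + \frac{14}{25}.
Apply c(0) = 0: A + \frac{14}{25} = 0 ⇒ A = - \frac{14}{25}.
So c(n) = - \frac{14 \left(-4\right)^{n}}{25} - \frac{4 n}{5} + \frac{14}{25}.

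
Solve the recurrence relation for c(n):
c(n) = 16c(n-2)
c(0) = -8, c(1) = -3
Characteristic equation: x² - 16 = 0, which factors as (x - (4))(x - (-4)) = 0.
Roots r₁ = 4, r₂ = -4 (distinct).
General solution: c(n) = A·(4)^n + B·(-4)^n.
From c(0) = -8: A + B = -8.
From c(1) = -3: 4A - 4B = -3.
Solving: A = - \frac{35}{8}, B = - \frac{29}{8}.
So c(n) = - \frac{29 \left(-4\right)^{n}}{8} - \frac{35 \cdot 4^{n}}{8}.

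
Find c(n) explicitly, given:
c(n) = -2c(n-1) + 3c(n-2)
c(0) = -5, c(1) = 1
Characteristic equation: x² + 2x - 3 = 0, which factors as (x - (-3))(x - (1)) = 0.
Roots r₁ = -3, r₂ = 1 (distinct).
General solution: c(n) = A·(-3)^n + B·(1)^n.
From c(0) = -5: A + B = -5.
From c(1) = 1: -3A + B = 1.
Solving: A = - \frac{3}{2}, B = - \frac{7}{2}.
So c(n) = - \frac{3 \left(-3\right)^{n}}{2} - \frac{7}{2}.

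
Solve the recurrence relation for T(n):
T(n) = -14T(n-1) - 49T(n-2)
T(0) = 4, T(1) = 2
Characteristic equation: x² + 14x + 49 = 0, which is (x - (-7))².
Repeated root r = -7.
General solution: T(n) = (A + Bn)·(-7)^n.
From T(0) = 4: A = 4.
From T(1) = 2: (A + B)·(-7) = 2 ⇒ B = - \frac{30}{7}.
So T(n) = \left(4 - \frac{30 n}{7}\right) \cdot (-7)^n.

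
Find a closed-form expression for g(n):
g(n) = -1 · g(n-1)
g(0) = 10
Pure geometric recurrence with ratio -1.
By induction g(n) = g(0) · (-1)^n = 10 \left(-1\right)^{n}.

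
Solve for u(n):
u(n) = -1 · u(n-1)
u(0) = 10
Pure geometric recurrence with ratio -1.
By induction u(n) = u(0) · (-1)^n = 10 \left(-1\right)^{n}.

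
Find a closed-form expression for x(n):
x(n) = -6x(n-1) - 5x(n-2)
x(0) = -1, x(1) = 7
Characteristic equation: x² + 6x + 5 = 0, which factors as (x - (-5))(x - (-1)) = 0.
Roots r₁ = -5, r₂ = -1 (distinct).
General solution: x(n) = A·(-5)^n + B·(-1)^n.
From x(0) = -1: A + B = -1.
From x(1) = 7: -5A - B = 7.
Solving: A = - \frac{3}{2}, B = \frac{1}{2}.
So x(n) = \frac{\left(-1\right)^{n}}{2} - \frac{3 \left(-5\right)^{n}}{2}.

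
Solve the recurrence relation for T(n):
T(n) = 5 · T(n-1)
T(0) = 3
Pure geometric recurrence with ratio 5.
By induction T(n) = T(0) · (5)^n = 3 \cdot 5^{n}.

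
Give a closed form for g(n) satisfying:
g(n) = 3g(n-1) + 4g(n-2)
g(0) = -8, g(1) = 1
Characteristic equation: x² - 3x - 4 = 0, which factors as (x - (4))(x - (-1)) = 0.
Roots r₁ = 4, r₂ = -1 (distinct).
General solution: g(n) = A·(4)^n + B·(-1)^n.
From g(0) = -8: A + B = -8.
From g(1) = 1: 4A - B = 1.
Solving: A = - \frac{7}{5}, B = - \frac{33}{5}.
So g(n) = - \frac{33 \left(-1\right)^{n}}{5} - \frac{7 \cdot 4^{n}}{5}.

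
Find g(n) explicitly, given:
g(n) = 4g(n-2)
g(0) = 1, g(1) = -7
Characteristic equation: x² - 4 = 0, which factors as (x - (-2))(x - (2)) = 0.
Roots r₁ = -2, r₂ = 2 (distinct).
General solution: g(n) = A·(-2)^n + B·(2)^n.
From g(0) = 1: A + B = 1.
From g(1) = -7: -2A + 2B = -7.
Solving: A = \frac{9}{4}, B = - \frac{5}{4}.
So g(n) = \frac{9 \left(-2\right)^{n}}{4} - \frac{5 \cdot 2^{n}}{4}.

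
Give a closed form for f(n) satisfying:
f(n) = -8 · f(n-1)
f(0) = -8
Pure geometric recurrence with ratio -8.
By induction f(n) = f(0) · (-8)^n = - 8 \left(-8\right)^{n}.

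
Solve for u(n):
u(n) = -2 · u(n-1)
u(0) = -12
Pure geometric recurrence with ratio -2.
By induction u(n) = u(0) · (-2)^n = - 12 \left(-2\right)^{n}.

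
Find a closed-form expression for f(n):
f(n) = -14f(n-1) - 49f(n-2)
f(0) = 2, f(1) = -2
Characteristic equation: x² + 14x + 49 = 0, which is (x - (-7))².
Repeated root r = -7.
General solution: f(n) = (A + Bn)·(-7)^n.
From f(0) = 2: A = 2.
From f(1) = -2: (A + B)·(-7) = -2 ⇒ B = - \frac{12}{7}.
So f(n) = \left(2 - \frac{12 n}{7}\right) \cdot (-7)^n.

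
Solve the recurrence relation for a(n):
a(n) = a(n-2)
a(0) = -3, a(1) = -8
Characteristic equation: x² - 1 = 0, which factors as (x - (1))(x - (-1)) = 0.
Roots r₁ = 1, r₂ = -1 (distinct).
General solution: a(n) = A·(1)^n + B·(-1)^n.
From a(0) = -3: A + B = -3.
From a(1) = -8: A - B = -8.
Solving: A = - \frac{11}{2}, B = \frac{5}{2}.
So a(n) = \frac{5 \left(-1\right)^{n}}{2} - \frac{11}{2}.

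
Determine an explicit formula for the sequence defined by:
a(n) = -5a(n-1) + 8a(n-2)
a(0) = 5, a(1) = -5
Characteristic equation: x² + 5x - 8 = 0.
Discriminant Δ = (-5)² + 4·(8) = 57.
Roots r₁,₂ = (-5 ± √57)/2, so r₁ = - \frac{5}{2} + \frac{\sqrt{57}}{2}, r₂ = - \frac{\sqrt{57}}{2} - \frac{5}{2}.
General solution: a(n) = A·r₁^n + B·r₂^n.
From the initial conditions, A + B = 5 and r₁A + r₂B = -5.
Since r₁ - r₂ = √57: A = (-5 - (5)r₂)/√57 = \frac{5 \sqrt{57}}{38} + \frac{5}{2}, and B = 5 - A = \frac{5}{2} - \frac{5 \sqrt{57}}{38}.
So a(n) = \left(\frac{5 \sqrt{57}}{38} + \frac{5}{2}\right)\left(- \frac{5}{2} + \frac{\sqrt{57}}{2}\right)^n + \left(\frac{5}{2} - \frac{5 \sqrt{57}}{38}\right)\left(- \frac{\sqrt{57}}{2} - \frac{5}{2}\right)^n.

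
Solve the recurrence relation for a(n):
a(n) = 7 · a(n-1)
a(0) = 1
Pure geometric recurrence with ratio 7.
By induction a(n) = a(0) · (7)^n = 7^{n}.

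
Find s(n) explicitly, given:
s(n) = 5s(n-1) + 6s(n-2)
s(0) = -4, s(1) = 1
Characteristic equation: x² - 5x - 6 = 0, which factors as (x - (-1))(x - (6)) = 0.
Roots r₁ = -1, r₂ = 6 (distinct).
General solution: s(n) = A·(-1)^n + B·(6)^n.
From s(0) = -4: A + B = -4.
From s(1) = 1: -A + 6B = 1.
Solving: A = - \frac{25}{7}, B = - \frac{3}{7}.
So s(n) = - \frac{25 \left(-1\right)^{n}}{7} - \frac{3 \cdot 6^{n}}{7}.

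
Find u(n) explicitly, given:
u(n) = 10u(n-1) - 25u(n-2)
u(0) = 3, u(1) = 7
Characteristic equation: x² - 10x + 25 = 0, which is (x - (5))².
Repeated root r = 5.
General solution: u(n) = (A + Bn)·(5)^n.
From u(0) = 3: A = 3.
From u(1) = 7: (A + B)·(5) = 7 ⇒ B = - \frac{8}{5}.
So u(n) = \left(3 - \frac{8 n}{5}\right) \cdot (5)^n.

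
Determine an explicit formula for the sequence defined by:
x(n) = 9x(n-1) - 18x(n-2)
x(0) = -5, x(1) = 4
Characteristic equation: x² - 9x + 18 = 0, which factors as (x - (3))(x - (6)) = 0.
Roots r₁ = 3, r₂ = 6 (distinct).
General solution: x(n) = A·(3)^n + B·(6)^n.
From x(0) = -5: A + B = -5.
From x(1) = 4: 3A + 6B = 4.
Solving: A = - \frac{34}{3}, B = \frac{19}{3}.
So x(n) = - \frac{34 \cdot 3^{n}}{3} + \frac{19 \cdot 6^{n}}{3}.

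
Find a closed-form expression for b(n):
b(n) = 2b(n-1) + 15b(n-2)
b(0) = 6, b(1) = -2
Characteristic equation: x² - 2x - 15 = 0, which factors as (x - (-3))(x - (5)) = 0.
Roots r₁ = -3, r₂ = 5 (distinct).
General solution: b(n) = A·(-3)^n + B·(5)^n.
From b(0) = 6: A + B = 6.
From b(1) = -2: -3A + 5B = -2.
Solving: A = 4, B = 2.
So b(n) = 4 \left(-3\right)^{n} + 2 \cdot 5^{n}.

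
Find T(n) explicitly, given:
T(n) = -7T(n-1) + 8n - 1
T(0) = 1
First-order linear with linear forcing.
Homogeneous solution: T_h(n) = A·(-7)^n.
Try particular T_p(n) = pn + q. Substituting:
  pn + q = -7(p(n-1) + q) + 8n - 1.
Matching the n-coefficient: p = -7p + 8 ⇒ p = 1.
Matching constants: q = 7p - 7q - 1 ⇒ q = \frac{3}{4}.
General: T(n) = A·(-7)^n + n + \frac{3}{4}.
Apply T(0) = 1: A + \frac{3}{4} = 1 ⇒ A = \frac{1}{4}.
So T(n) = \frac{\left(-7\right)^{n}}{4} + n + \frac{3}{4}.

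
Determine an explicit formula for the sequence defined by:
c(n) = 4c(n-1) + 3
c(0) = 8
First-order linear non-homogeneous.
Homogeneous solution: c_h(n) = A·(4)^n.
Try constant particular solution c_p = K: K = 4K + 3 ⇒ K = -1.
General: c(n) = A·(4)^n - 1.
Apply c(0) = 8: A - 1 = 8 ⇒ A = 9.
So c(n) = 9 \cdot 4^{n} - 1.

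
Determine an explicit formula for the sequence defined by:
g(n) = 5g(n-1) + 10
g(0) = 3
First-order linear non-homogeneous.
Homogeneous solution: g_h(n) = A·(5)^n.
Try constant particular solution g_p = K: K = 5K + 10 ⇒ K = - \frac{5}{2}.
General: g(n) = A·(5)^n - \frac{5}{2}.
Apply g(0) = 3: A - \frac{5}{2} = 3 ⇒ A = \frac{11}{2}.
So g(n) = \frac{11 \cdot 5^{n}}{2} - \frac{5}{2}.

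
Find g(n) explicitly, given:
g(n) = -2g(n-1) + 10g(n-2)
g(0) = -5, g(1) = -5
Characteristic equation: x² + 2x - 10 = 0.
Discriminant Δ = (-2)² + 4·(10) = 44.
Roots r₁,₂ = (-2 ± √44)/2, so r₁ = -1 + \sqrt{11}, r₂ = - \sqrt{11} - 1.
General solution: g(n) = A·r₁^n + B·r₂^n.
From the initial conditions, A + B = -5 and r₁A + r₂B = -5.
Since r₁ - r₂ = √44: A = (-5 - (-5)r₂)/√44 = - \frac{5}{2} - \frac{5 \sqrt{11}}{11}, and B = -5 - A = - \frac{5}{2} + \frac{5 \sqrt{11}}{11}.
So g(n) = \left(- \frac{5}{2} - \frac{5 \sqrt{11}}{11}\right)\left(-1 + \sqrt{11}\right)^n + \left(- \frac{5}{2} + \frac{5 \sqrt{11}}{11}\right)\left(- \sqrt{11} - 1\right)^n.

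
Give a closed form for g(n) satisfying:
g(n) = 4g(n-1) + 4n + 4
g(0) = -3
First-order linear with linear forcing.
Homogeneous solution: g_h(n) = A·(4)^n.
Try particular g_p(n) = pn + q. Substituting:
  pn + q = 4(p(n-1) + q) + 4n + 4.
Matching the n-coefficient: p = 4p + 4 ⇒ p = - \frac{4}{3}.
Matching constants: q = -4p + 4q + 4 ⇒ q = - \frac{28}{9}.
General: g(n) = A·(4)^n - \frac{4 n}{3} - \frac{28}{9}.
Apply g(0) = -3: A - \frac{28}{9} = -3 ⇒ A = \frac{1}{9}.
So g(n) = \frac{4^{n}}{9} - \frac{4 n}{3} - \frac{28}{9}.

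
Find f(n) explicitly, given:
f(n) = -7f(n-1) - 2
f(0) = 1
First-order linear non-homogeneous.
Homogeneous solution: f_h(n) = A·(-7)^n.
Try constant particular solution f_p = K: K = -7K - 2 ⇒ K = - \frac{1}{4}.
General: f(n) = A·(-7)^n - \frac{1}{4}.
Apply f(0) = 1: A - \frac{1}{4} = 1 ⇒ A = \frac{5}{4}.
So f(n) = \frac{5 \left(-7\right)^{n}}{4} - \frac{1}{4}.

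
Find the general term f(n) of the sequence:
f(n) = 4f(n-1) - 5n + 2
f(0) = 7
First-order linear with linear forcing.
Homogeneous solution: f_h(n) = A·(4)^n.
Try particular f_p(n) = pn + q. Substituting:
  pn + q = 4(p(n-1) + q) - 5n + 2.
Matching the n-coefficient: p = 4p - 5 ⇒ p = \frac{5}{3}.
Matching constants: q = -4p + 4q + 2 ⇒ q = \frac{14}{9}.
General: f(n) = A·(4)^n + \frac{5 n}{3} + \frac{14}{9}.
Apply f(0) = 7: A + \frac{14}{9} = 7 ⇒ A = \frac{49}{9}.
So f(n) = \frac{49 \cdot 4^{n}}{9} + \frac{5 n}{3} + \frac{14}{9}.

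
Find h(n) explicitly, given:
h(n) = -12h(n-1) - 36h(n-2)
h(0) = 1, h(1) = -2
Characteristic equation: x² + 12x + 36 = 0, which is (x - (-6))².
Repeated root r = -6.
General solution: h(n) = (A + Bn)·(-6)^n.
From h(0) = 1: A = 1.
From h(1) = -2: (A + B)·(-6) = -2 ⇒ B = - \frac{2}{3}.
So h(n) = \left(1 - \frac{2 n}{3}\right) \cdot (-6)^n.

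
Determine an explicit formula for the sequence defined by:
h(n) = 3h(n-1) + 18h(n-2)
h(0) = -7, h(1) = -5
Characteristic equation: x² - 3x - 18 = 0, which factors as (x - (-3))(x - (6)) = 0.
Roots r₁ = -3, r₂ = 6 (distinct).
General solution: h(n) = A·(-3)^n + B·(6)^n.
From h(0) = -7: A + B = -7.
From h(1) = -5: -3A + 6B = -5.
Solving: A = - \frac{37}{9}, B = - \frac{26}{9}.
So h(n) = - \frac{37 \left(-3\right)^{n}}{9} - \frac{26 \cdot 6^{n}}{9}.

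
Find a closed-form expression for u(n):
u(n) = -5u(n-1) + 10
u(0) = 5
First-order linear non-homogeneous.
Homogeneous solution: u_h(n) = A·(-5)^n.
Try constant particular solution u_p = K: K = -5K + 10 ⇒ K = \frac{5}{3}.
General: u(n) = A·(-5)^n + \frac{5}{3}.
Apply u(0) = 5: A + \frac{5}{3} = 5 ⇒ A = \frac{10}{3}.
So u(n) = \frac{10 \left(-5\right)^{n}}{3} + \frac{5}{3}.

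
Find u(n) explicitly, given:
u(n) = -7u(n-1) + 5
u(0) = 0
First-order linear non-homogeneous.
Homogeneous solution: u_h(n) = A·(-7)^n.
Try constant particular solution u_p = K: K = -7K + 5 ⇒ K = \frac{5}{8}.
General: u(n) = A·(-7)^n + \frac{5}{8}.
Apply u(0) = 0: A + \frac{5}{8} = 0 ⇒ A = - \frac{5}{8}.
So u(n) = \frac{5}{8} - \frac{5 \left(-7\right)^{n}}{8}.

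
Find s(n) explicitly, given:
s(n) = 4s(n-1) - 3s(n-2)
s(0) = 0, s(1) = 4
Characteristic equation: x² - 4x + 3 = 0, which factors as (x - (1))(x - (3)) = 0.
Roots r₁ = 1, r₂ = 3 (distinct).
General solution: s(n) = A·(1)^n + B·(3)^n.
From s(0) = 0: A + B = 0.
From s(1) = 4: A + 3B = 4.
Solving: A = -2, B = 2.
So s(n) = 2 \cdot 3^{n} - 2.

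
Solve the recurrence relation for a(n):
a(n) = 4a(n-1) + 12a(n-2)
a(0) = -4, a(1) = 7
Characteristic equation: x² - 4x - 12 = 0, which factors as (x - (6))(x - (-2)) = 0.
Roots r₁ = 6, r₂ = -2 (distinct).
General solution: a(n) = A·(6)^n + B·(-2)^n.
From a(0) = -4: A + B = -4.
From a(1) = 7: 6A - 2B = 7.
Solving: A = - \frac{1}{8}, B = - \frac{31}{8}.
So a(n) = - \frac{31 \left(-2\right)^{n}}{8} - \frac{6^{n}}{8}.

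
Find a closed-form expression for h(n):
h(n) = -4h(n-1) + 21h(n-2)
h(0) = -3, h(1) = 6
Characteristic equation: x² + 4x - 21 = 0, which factors as (x - (-7))(x - (3)) = 0.
Roots r₁ = -7, r₂ = 3 (distinct).
General solution: h(n) = A·(-7)^n + B·(3)^n.
From h(0) = -3: A + B = -3.
From h(1) = 6: -7A + 3B = 6.
Solving: A = - \frac{3}{2}, B = - \frac{3}{2}.
So h(n) = - \frac{3 \left(-7\right)^{n}}{2} - \frac{3 \cdot 3^{n}}{2}.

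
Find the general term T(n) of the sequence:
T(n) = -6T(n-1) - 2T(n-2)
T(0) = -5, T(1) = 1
Characteristic equation: x² + 6x + 2 = 0.
Discriminant Δ = (-6)² + 4·(-2) = 28.
Roots r₁,₂ = (-6 ± √28)/2, so r₁ = -3 + \sqrt{7}, r₂ = -3 - \sqrt{7}.
General solution: T(n) = A·r₁^n + B·r₂^n.
From the initial conditions, A + B = -5 and r₁A + r₂B = 1.
Since r₁ - r₂ = √28: A = (1 - (-5)r₂)/√28 = - \sqrt{7} - \frac{5}{2}, and B = -5 - A = - \frac{5}{2} + \sqrt{7}.
So T(n) = \left(- \sqrt{7} - \frac{5}{2}\right)\left(-3 + \sqrt{7}\right)^n + \left(- \frac{5}{2} + \sqrt{7}\right)\left(-3 - \sqrt{7}\right)^n.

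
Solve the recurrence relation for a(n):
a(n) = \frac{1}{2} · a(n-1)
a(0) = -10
Pure geometric recurrence with ratio \frac{1}{2}.
By induction a(n) = a(0) · (\frac{1}{2})^n = - 10 \cdot 2^{- n}.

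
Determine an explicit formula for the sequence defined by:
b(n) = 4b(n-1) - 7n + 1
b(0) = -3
First-order linear with linear forcing.
Homogeneous solution: b_h(n) = A·(4)^n.
Try particular b_p(n) = pn + q. Substituting:
  pn + q = 4(p(n-1) + q) - 7n + 1.
Matching the n-coefficient: p = 4p - 7 ⇒ p = \frac{7}{3}.
Matching constants: q = -4p + 4q + 1 ⇒ q = \frac{25}{9}.
General: b(n) = A·(4)^n + \frac{7 n}{3} + \frac{25}{9}.
Apply b(0) = -3: A + \frac{25}{9} = -3 ⇒ A = - \frac{52}{9}.
So b(n) = - \frac{52 \cdot 4^{n}}{9} + \frac{7 n}{3} + \frac{25}{9}.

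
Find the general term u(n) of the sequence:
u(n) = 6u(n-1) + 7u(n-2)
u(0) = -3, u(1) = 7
Characteristic equation: x² - 6x - 7 = 0, which factors as (x - (7))(x - (-1)) = 0.
Roots r₁ = 7, r₂ = -1 (distinct).
General solution: u(n) = A·(7)^n + B·(-1)^n.
From u(0) = -3: A + B = -3.
From u(1) = 7: 7A - B = 7.
Solving: A = \frac{1}{2}, B = - \frac{7}{2}.
So u(n) = - \frac{7 \left(-1\right)^{n}}{2} + \frac{7^{n}}{2}.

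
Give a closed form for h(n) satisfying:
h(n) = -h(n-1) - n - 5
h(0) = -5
First-order linear with linear forcing.
Homogeneous solution: h_h(n) = A·(-1)^n.
Try particular h_p(n) = pn + q. Substituting:
  pn + q = -(p(n-1) + q) - n - 5.
Matching the n-coefficient: p = -p - 1 ⇒ p = - \frac{1}{2}.
Matching constants: q = p - q - 5 ⇒ q = - \frac{11}{4}.
General: h(n) = A·(-1)^n - \frac{n}{2} - \frac{11}{4}.
Apply h(0) = -5: A - \frac{11}{4} = -5 ⇒ A = - \frac{9}{4}.
So h(n) = - \frac{9 \left(-1\right)^{n}}{4} - \frac{n}{2} - \frac{11}{4}.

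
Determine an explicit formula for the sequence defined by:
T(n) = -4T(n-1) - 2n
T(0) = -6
First-order linear with linear forcing.
Homogeneous solution: T_h(n) = A·(-4)^n.
Try particular T_p(n) = pn + q. Substituting:
  pn + q = -4(p(n-1) + q) - 2n.
Matching the n-coefficient: p = -4p - 2 ⇒ p = - \frac{2}{5}.
Matching constants: q = 4p - 4q ⇒ q = - \frac{8}{25}.
General: T(n) = A·(-4)^n - \frac{2 n}{5} - \frac{8}{25}.
Apply T(0) = -6: A - \frac{8}{25} = -6 ⇒ A = - \frac{142}{25}.
So T(n) = - \frac{142 \left(-4\right)^{n}}{25} - \frac{2 n}{5} - \frac{8}{25}.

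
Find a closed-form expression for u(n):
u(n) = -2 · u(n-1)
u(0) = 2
Pure geometric recurrence with ratio -2.
By induction u(n) = u(0) · (-2)^n = 2 \left(-2\right)^{n}.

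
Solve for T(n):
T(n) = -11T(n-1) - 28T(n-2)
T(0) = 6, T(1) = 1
Characteristic equation: x² + 11x + 28 = 0, which factors as (x - (-4))(x - (-7)) = 0.
Roots r₁ = -4, r₂ = -7 (distinct).
General solution: T(n) = A·(-4)^n + B·(-7)^n.
From T(0) = 6: A + B = 6.
From T(1) = 1: -4A - 7B = 1.
Solving: A = \frac{43}{3}, B = - \frac{25}{3}.
So T(n) = \frac{43 \left(-4\right)^{n}}{3} - \frac{25 \left(-7\right)^{n}}{3}.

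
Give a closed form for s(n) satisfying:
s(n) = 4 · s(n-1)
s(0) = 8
Pure geometric recurrence with ratio 4.
By induction s(n) = s(0) · (4)^n = 8 \cdot 4^{n}.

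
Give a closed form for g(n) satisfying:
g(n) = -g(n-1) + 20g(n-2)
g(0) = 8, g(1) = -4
Characteristic equation: x² + x - 20 = 0, which factors as (x - (-5))(x - (4)) = 0.
Roots r₁ = -5, r₂ = 4 (distinct).
General solution: g(n) = A·(-5)^n + B·(4)^n.
From g(0) = 8: A + B = 8.
From g(1) = -4: -5A + 4B = -4.
Solving: A = 4, B = 4.
So g(n) = 4 \left(-5\right)^{n} + 4 \cdot 4^{n}.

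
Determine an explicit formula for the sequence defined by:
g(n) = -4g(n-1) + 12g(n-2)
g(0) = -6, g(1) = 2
Characteristic equation: x² + 4x - 12 = 0, which factors as (x - (2))(x - (-6)) = 0.
Roots r₁ = 2, r₂ = -6 (distinct).
General solution: g(n) = A·(2)^n + B·(-6)^n.
From g(0) = -6: A + B = -6.
From g(1) = 2: 2A - 6B = 2.
Solving: A = - \frac{17}{4}, B = - \frac{7}{4}.
So g(n) = - \frac{7 \left(-6\right)^{n}}{4} - \frac{17 \cdot 2^{n}}{4}.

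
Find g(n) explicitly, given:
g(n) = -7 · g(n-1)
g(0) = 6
Pure geometric recurrence with ratio -7.
By induction g(n) = g(0) · (-7)^n = 6 \left(-7\right)^{n}.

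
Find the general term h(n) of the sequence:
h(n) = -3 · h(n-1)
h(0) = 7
Pure geometric recurrence with ratio -3.
By induction h(n) = h(0) · (-3)^n = 7 \left(-3\right)^{n}.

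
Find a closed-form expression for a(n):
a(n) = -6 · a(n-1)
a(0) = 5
Pure geometric recurrence with ratio -6.
By induction a(n) = a(0) · (-6)^n = 5 \left(-6\right)^{n}.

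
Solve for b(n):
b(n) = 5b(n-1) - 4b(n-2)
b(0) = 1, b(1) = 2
Characteristic equation: x² - 5x + 4 = 0, which factors as (x - (1))(x - (4)) = 0.
Roots r₁ = 1, r₂ = 4 (distinct).
General solution: b(n) = A·(1)^n + B·(4)^n.
From b(0) = 1: A + B = 1.
From b(1) = 2: A + 4B = 2.
Solving: A = \frac{2}{3}, B = \frac{1}{3}.
So b(n) = \frac{4^{n}}{3} + \frac{2}{3}.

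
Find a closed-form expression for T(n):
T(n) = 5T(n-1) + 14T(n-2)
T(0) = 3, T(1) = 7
Characteristic equation: x² - 5x - 14 = 0, which factors as (x - (-2))(x - (7)) = 0.
Roots r₁ = -2, r₂ = 7 (distinct).
General solution: T(n) = A·(-2)^n + B·(7)^n.
From T(0) = 3: A + B = 3.
From T(1) = 7: -2A + 7B = 7.
Solving: A = \frac{14}{9}, B = \frac{13}{9}.
So T(n) = \frac{14 \left(-2\right)^{n}}{9} + \frac{13 \cdot 7^{n}}{9}.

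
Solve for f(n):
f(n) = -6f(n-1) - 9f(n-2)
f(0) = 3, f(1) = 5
Characteristic equation: x² + 6x + 9 = 0, which is (x - (-3))².
Repeated root r = -3.
General solution: f(n) = (A + Bn)·(-3)^n.
From f(0) = 3: A = 3.
From f(1) = 5: (A + B)·(-3) = 5 ⇒ B = - \frac{14}{3}.
So f(n) = \left(3 - \frac{14 n}{3}\right) \cdot (-3)^n.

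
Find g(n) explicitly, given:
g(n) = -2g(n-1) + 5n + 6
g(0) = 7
First-order linear with linear forcing.
Homogeneous solution: g_h(n) = A·(-2)^n.
Try particular g_p(n) = pn + q. Substituting:
  pn + q = -2(p(n-1) + q) + 5n + 6.
Matching the n-coefficient: p = -2p + 5 ⇒ p = \frac{5}{3}.
Matching constants: q = 2p - 2q + 6 ⇒ q = \frac{28}{9}.
General: g(n) = A·(-2)^n + \frac{5 n}{3} + \frac{28}{9}.
Apply g(0) = 7: A + \frac{28}{9} = 7 ⇒ A = \frac{35}{9}.
So g(n) = \frac{35 \left(-2\right)^{n}}{9} + \frac{5 n}{3} + \frac{28}{9}.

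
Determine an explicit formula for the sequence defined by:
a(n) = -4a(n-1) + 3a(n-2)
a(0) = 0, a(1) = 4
Characteristic equation: x² + 4x - 3 = 0.
Discriminant Δ = (-4)² + 4·(3) = 28.
Roots r₁,₂ = (-4 ± √28)/2, so r₁ = -2 + \sqrt{7}, r₂ = - \sqrt{7} - 2.
General solution: a(n) = A·r₁^n + B·r₂^n.
From the initial conditions, A + B = 0 and r₁A + r₂B = 4.
Since r₁ - r₂ = √28: A = (4 - (0)r₂)/√28 = \frac{2 \sqrt{7}}{7}, and B = 0 - A = - \frac{2 \sqrt{7}}{7}.
So a(n) = \left(\frac{2 \sqrt{7}}{7}\right)\left(-2 + \sqrt{7}\right)^n + \left(- \frac{2 \sqrt{7}}{7}\right)\left(- \sqrt{7} - 2\right)^n.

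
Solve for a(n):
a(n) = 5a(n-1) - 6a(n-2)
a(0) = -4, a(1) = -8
Characteristic equation: x² - 5x + 6 = 0, which factors as (x - (2))(x - (3)) = 0.
Roots r₁ = 2, r₂ = 3 (distinct).
General solution: a(n) = A·(2)^n + B·(3)^n.
From a(0) = -4: A + B = -4.
From a(1) = -8: 2A + 3B = -8.
Solving: A = -4, B = 0.
So a(n) = - 4 \cdot 2^{n}.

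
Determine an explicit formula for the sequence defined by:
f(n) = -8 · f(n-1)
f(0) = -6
Pure geometric recurrence with ratio -8.
By induction f(n) = f(0) · (-8)^n = - 6 \left(-8\right)^{n}.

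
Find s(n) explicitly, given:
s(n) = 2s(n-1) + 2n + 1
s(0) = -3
First-order linear with linear forcing.
Homogeneous solution: s_h(n) = A·(2)^n.
Try particular s_p(n) = pn + q. Substituting:
  pn + q = 2(p(n-1) + q) + 2n + 1.
Matching the n-coefficient: p = 2p + 2 ⇒ p = -2.
Matching constants: q = -2p + 2q + 1 ⇒ q = -5.
General: s(n) = A·(2)^n - 2 n - 5.
Apply s(0) = -3: A - 5 = -3 ⇒ A = 2.
So s(n) = 2 \cdot 2^{n} - 2 n - 5.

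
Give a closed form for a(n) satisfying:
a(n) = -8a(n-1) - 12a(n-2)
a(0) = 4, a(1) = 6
Characteristic equation: x² + 8x + 12 = 0, which factors as (x - (-2))(x - (-6)) = 0.
Roots r₁ = -2, r₂ = -6 (distinct).
General solution: a(n) = A·(-2)^n + B·(-6)^n.
From a(0) = 4: A + B = 4.
From a(1) = 6: -2A - 6B = 6.
Solving: A = \frac{15}{2}, B = - \frac{7}{2}.
So a(n) = \frac{15 \left(-2\right)^{n}}{2} - \frac{7 \left(-6\right)^{n}}{2}.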